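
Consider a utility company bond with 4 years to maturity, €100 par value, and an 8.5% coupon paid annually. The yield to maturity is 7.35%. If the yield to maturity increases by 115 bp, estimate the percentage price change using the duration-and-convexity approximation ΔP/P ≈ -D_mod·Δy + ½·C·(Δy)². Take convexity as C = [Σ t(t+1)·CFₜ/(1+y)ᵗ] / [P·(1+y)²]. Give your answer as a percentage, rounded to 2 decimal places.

-3.72%

With y = 0.0735:
  t   CF        PV=CF/(1+0.0735)^t    t·PV        t(t+1)·PV
  1         8.50         7.9180         7.9180          15.8361
  2         8.50         7.3759        14.7518          44.2554
  3         8.50         6.8709        20.6127          82.4506
  4       108.50        81.6999       326.7996       1,633.9981
  Σ                    103.8647       370.0821       1,776.5401
P = 103.8647; D_Mac = 3.56312 yrs; D_mod = 3.31916 yrs; C = 14.84236.
Duration effect: -3.31916 × (+0.0115) = -0.038170
Convexity effect: 0.5 × 14.84236 × (0.0115)² = +0.0009815
ΔP/P ≈ -0.038170 + 0.0009815 = -0.037189 = -3.7189%.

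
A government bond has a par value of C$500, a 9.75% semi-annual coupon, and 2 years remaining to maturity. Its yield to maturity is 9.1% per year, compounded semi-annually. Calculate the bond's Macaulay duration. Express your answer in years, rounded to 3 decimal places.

Periodic yield y = 0.0455. Discount each cash flow and weight by its period:
  t   CF        PV=CF/(1+0.0455)^t    t·PV
  1       24.375        23.3142        23.3142
  2       24.375        22.2996        44.5991
  3       24.375        21.3291        63.9873
  4      524.375       438.8800     1,755.5202
  Σ                    505.8229     1,887.4208
Price P = Σ PV = 505.8229.
Macaulay duration = Σ(t·PV) / P = 1,887.4208 / 505.8229 = 3.73139 half-year periods.
In years: 3.73139 / 2 = 1.86569 years.

1.866 years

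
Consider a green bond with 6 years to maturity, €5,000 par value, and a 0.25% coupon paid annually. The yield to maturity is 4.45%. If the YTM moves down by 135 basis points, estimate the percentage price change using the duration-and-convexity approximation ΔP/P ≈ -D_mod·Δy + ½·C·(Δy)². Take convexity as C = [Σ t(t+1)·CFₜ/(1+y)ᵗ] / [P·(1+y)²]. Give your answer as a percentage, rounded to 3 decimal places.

+8.046%

With y = 0.0445:
  t   CF        PV=CF/(1+0.0445)^t    t·PV        t(t+1)·PV
  1        12.50        11.9674        11.9674          23.9349
  2        12.50        11.4576        22.9152          68.7455
  3        12.50        10.9694        32.9083         131.6333
  4        12.50        10.5021        42.0084         210.0420
  5        12.50        10.0547        50.2733         301.6401
  6     5,012.50     3,860.1459    23,160.8754     162,126.1278
  Σ                  3,915.0972    23,320.9481     162,862.1237
P = 3,915.0972; D_Mac = 5.95667 yrs; D_mod = 5.70289 yrs; C = 38.12946.
Duration effect: -5.70289 × (-0.0135) = +0.076989
Convexity effect: 0.5 × 38.12946 × (-0.0135)² = +0.0034745
ΔP/P ≈ +0.076989 + 0.0034745 = +0.080464 = +8.0464%.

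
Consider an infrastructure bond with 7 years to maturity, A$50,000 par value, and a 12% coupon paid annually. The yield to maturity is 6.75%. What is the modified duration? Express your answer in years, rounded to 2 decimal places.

Periodic yield y = 0.0675. First find Macaulay duration:
  t   CF        PV=CF/(1+0.0675)^t    t·PV
  1     6,000.00     5,620.6089     5,620.6089
  2     6,000.00     5,265.2074    10,530.4148
  3     6,000.00     4,932.2786    14,796.8358
  4     6,000.00     4,620.4015    18,481.6060
  5     6,000.00     4,328.2450    21,641.2248
  6     6,000.00     4,054.5620    24,327.3721
  7    56,000.00    35,449.7226   248,148.0582
  Σ                 64,271.0260   343,546.1206
P = 64,271.0260; Macaulay duration = 343,546.1206 / 64,271.0260 = 5.34527 years.
Modified duration = D_Mac / (1 + y) = 5.34527 / 1.0675 = 5.00728 years.

5.01 years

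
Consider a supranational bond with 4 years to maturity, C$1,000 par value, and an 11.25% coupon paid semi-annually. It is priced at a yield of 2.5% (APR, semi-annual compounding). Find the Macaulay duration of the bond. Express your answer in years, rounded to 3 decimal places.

Periodic yield y = 0.0125. Discount each cash flow and weight by its period:
  t   CF        PV=CF/(1+0.0125)^t    t·PV
  1        56.25        55.5556        55.5556
  2        56.25        54.8697       109.7394
  3        56.25        54.1923       162.5768
  4        56.25        53.5232       214.0930
  5        56.25        52.8625       264.3123
  6        56.25        52.2098       313.2590
  7        56.25        51.5653       360.9569
  8     1,056.25       956.3271     7,650.6169
  Σ                  1,331.1054     9,131.1098
Price P = Σ PV = 1,331.1054.
Macaulay duration = Σ(t·PV) / P = 9,131.1098 / 1,331.1054 = 6.85979 half-year periods.
In years: 6.85979 / 2 = 3.42990 years.

3.430 years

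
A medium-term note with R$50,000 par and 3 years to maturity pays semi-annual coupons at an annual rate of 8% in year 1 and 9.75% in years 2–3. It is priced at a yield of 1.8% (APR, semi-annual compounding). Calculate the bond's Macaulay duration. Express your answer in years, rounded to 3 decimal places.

2.737 years

Periodic yield y = 0.009. Discount each cash flow and weight by its period:
  t   CF        PV=CF/(1+0.009)^t    t·PV
  1     2,000.00     1,982.1606     1,982.1606
  2     2,000.00     1,964.4802     3,928.9605
  3     2,437.50     2,372.8546     7,118.5638
  4     2,437.50     2,351.6894     9,406.7576
  5     2,437.50     2,330.7130    11,653.5649
  6    52,437.50    49,692.9731   298,157.8384
  Σ                 60,694.8708   332,247.8456
Price P = Σ PV = 60,694.8708.
Macaulay duration = Σ(t·PV) / P = 332,247.8456 / 60,694.8708 = 5.47407 half-year periods.
In years: 5.47407 / 2 = 2.73703 years.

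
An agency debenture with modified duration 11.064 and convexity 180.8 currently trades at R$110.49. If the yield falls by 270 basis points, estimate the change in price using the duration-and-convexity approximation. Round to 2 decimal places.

Duration effect: -D_mod·Δy = -11.064 × (-0.027) = +0.298728
Convexity effect: ½·C·(Δy)² = 0.5 × 180.8 × (-0.027)² = +0.0659016
ΔP/P ≈ +0.298728 + 0.0659016 = +0.3646296
ΔP ≈ 110.49 × (+0.3646296) = +40.287924504.

+R$40.29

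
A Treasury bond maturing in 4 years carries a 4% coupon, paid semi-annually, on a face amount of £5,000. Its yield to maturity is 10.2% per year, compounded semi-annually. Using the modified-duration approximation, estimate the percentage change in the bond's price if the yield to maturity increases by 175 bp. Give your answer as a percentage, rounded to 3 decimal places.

-6.157%

Periodic yield y = 0.051. Modified duration first:
  t   CF        PV=CF/(1+0.051)^t    t·PV
  1       100.00        95.1475        95.1475
  2       100.00        90.5304       181.0609
  3       100.00        86.1374       258.4123
  4       100.00        81.9576       327.8303
  5       100.00        77.9806       389.9029
  6       100.00        74.1965       445.1793
  7       100.00        70.5961       494.1730
  8     5,100.00     3,425.6931    27,405.5445
  Σ                  4,002.2392    29,597.2506
P = 4,002.2392; D_Mac = 7.39517 half-year periods = 3.69759 yrs; D_mod = 3.69759/(1+0.051) = 3.51816 yrs.
ΔP/P ≈ -D_mod · Δy = -3.51816 × (+0.0175) = -0.061568 = -6.1568%.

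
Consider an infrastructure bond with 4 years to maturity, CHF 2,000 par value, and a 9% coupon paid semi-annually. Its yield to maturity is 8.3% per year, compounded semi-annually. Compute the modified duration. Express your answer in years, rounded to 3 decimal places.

Periodic yield y = 0.0415. First find Macaulay duration:
  t   CF        PV=CF/(1+0.0415)^t    t·PV
  1        90.00        86.4138        86.4138
  2        90.00        82.9705       165.9411
  3        90.00        79.6645       238.9934
  4        90.00        76.4901       305.9605
  5        90.00        73.4423       367.2114
  6        90.00        70.5159       423.0952
  7        90.00        67.7061       473.9425
  8     2,090.00     1,509.6355    12,077.0838
  Σ                  2,046.8387    14,138.6417
P = 2,046.8387; Macaulay duration = 14,138.6417 / 2,046.8387 = 6.90755 half-year periods = 3.45378 years.
Modified duration = D_Mac / (1 + y) = 3.45378 / 1.0415 = 3.31615 years.

3.316 years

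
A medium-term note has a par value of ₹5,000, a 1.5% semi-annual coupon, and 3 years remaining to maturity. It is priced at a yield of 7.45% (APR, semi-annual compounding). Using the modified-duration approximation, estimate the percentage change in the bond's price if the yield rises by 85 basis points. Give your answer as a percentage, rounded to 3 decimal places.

-2.408%

Periodic yield y = 0.03725. Modified duration first:
  t   CF        PV=CF/(1+0.03725)^t    t·PV
  1        37.50        36.1533        36.1533
  2        37.50        34.8549        69.7099
  3        37.50        33.6032       100.8097
  4        37.50        32.3965       129.5858
  5        37.50        31.2330       156.1651
  6     5,037.50     4,044.9616    24,269.7693
  Σ                  4,213.2025    24,762.1931
P = 4,213.2025; D_Mac = 5.87729 half-year periods = 2.93864 yrs; D_mod = 2.93864/(1+0.03725) = 2.83311 yrs.
ΔP/P ≈ -D_mod · Δy = -2.83311 × (+0.0085) = -0.024081 = -2.4081%.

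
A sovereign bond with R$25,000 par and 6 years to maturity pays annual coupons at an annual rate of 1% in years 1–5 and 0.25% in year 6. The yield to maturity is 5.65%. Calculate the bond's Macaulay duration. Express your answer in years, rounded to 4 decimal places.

5.8268 years

Periodic yield y = 0.0565. Discount each cash flow and weight by its year:
  t   CF        PV=CF/(1+0.0565)^t    t·PV
  1       250.00       236.6304       236.6304
  2       250.00       223.9758       447.9515
  3       250.00       211.9979       635.9936
  4       250.00       200.6606       802.6422
  5       250.00       189.9295       949.6477
  6    25,062.50    18,022.1824   108,133.0946
  Σ                 19,085.3765   111,205.9600
Price P = Σ PV = 19,085.3765.
Macaulay duration = Σ(t·PV) / P = 111,205.9600 / 19,085.3765 = 5.82676 years.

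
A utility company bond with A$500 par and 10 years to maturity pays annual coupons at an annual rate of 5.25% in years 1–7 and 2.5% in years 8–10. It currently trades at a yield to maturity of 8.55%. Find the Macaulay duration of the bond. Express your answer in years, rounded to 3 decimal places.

7.669 years

Periodic yield y = 0.0855. Discount each cash flow and weight by its year:
  t   CF        PV=CF/(1+0.0855)^t    t·PV
  1        26.25        24.1824        24.1824
  2        26.25        22.2777        44.5553
  3        26.25        20.5230        61.5689
  4        26.25        18.9065        75.6258
  5        26.25        17.4173        87.0864
  6        26.25        16.0454        96.2724
  7        26.25        14.7816       103.4710
  8        12.50         6.4844        51.8754
  9        12.50         5.9737        53.7631
  10      512.50       225.6293     2,256.2935
  Σ                    372.2212     2,854.6940
Price P = Σ PV = 372.2212.
Macaulay duration = Σ(t·PV) / P = 2,854.6940 / 372.2212 = 7.66935 years.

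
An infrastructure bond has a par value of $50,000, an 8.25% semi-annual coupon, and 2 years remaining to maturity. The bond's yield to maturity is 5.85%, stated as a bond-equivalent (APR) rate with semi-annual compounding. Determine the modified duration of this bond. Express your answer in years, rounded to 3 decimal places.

Periodic yield y = 0.02925. First find Macaulay duration:
  t   CF        PV=CF/(1+0.02925)^t    t·PV
  1     2,062.50     2,003.8863     2,003.8863
  2     2,062.50     1,946.9384     3,893.8768
  3     2,062.50     1,891.6088     5,674.8265
  4    52,062.50    46,391.8313   185,567.3250
  Σ                 52,234.2648   197,139.9146
P = 52,234.2648; Macaulay duration = 197,139.9146 / 52,234.2648 = 3.77415 half-year periods = 1.88707 years.
Modified duration = D_Mac / (1 + y) = 1.88707 / 1.02925 = 1.83345 years.

1.833 years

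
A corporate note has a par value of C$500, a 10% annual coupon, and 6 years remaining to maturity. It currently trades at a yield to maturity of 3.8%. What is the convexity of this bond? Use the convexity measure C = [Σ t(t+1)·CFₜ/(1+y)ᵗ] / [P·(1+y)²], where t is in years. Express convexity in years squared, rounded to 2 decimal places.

30.05

With y = 0.038:
  t   CF        PV=CF/(1+0.038)^t    t·PV        t(t+1)·PV
  1        50.00        48.1696        48.1696          96.3391
  2        50.00        46.4061        92.8122         278.4367
  3        50.00        44.7072       134.1217         536.4870
  4        50.00        43.0706       172.2823         861.4113
  5        50.00        41.4938       207.4690       1,244.8141
  6       550.00       439.7224     2,638.3343      18,468.3399
  Σ                    663.5697     3,293.1891      21,485.8282
P = 663.5697.
Convexity = Σ t(t+1)·PV / [P·(1+y)²] = 21,485.8282 / (663.5697 × 1.077444) = 30.05183.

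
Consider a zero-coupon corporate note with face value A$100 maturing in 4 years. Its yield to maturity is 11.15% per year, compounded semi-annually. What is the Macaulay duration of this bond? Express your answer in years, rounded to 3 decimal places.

4.000 years

A zero-coupon bond has a single cash flow at maturity, so its Macaulay duration equals its maturity: 4 years.
(Equivalently: 8 semi-annual periods ÷ 2 = 4 years.)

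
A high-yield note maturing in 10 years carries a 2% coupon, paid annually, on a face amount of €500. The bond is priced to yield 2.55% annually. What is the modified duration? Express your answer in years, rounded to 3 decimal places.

8.909 years

Periodic yield y = 0.0255. First find Macaulay duration:
  t   CF        PV=CF/(1+0.0255)^t    t·PV
  1        10.00         9.7513         9.7513
  2        10.00         9.5089        19.0177
  3        10.00         9.2724        27.8173
  4        10.00         9.0419        36.1674
  5        10.00         8.8170        44.0851
  6        10.00         8.5978        51.5866
  7        10.00         8.3840        58.6879
  8        10.00         8.1755        65.4041
  9        10.00         7.9722        71.7499
  10      510.00       396.4729     3,964.7292
  Σ                    475.9939     4,348.9965
P = 475.9939; Macaulay duration = 4,348.9965 / 475.9939 = 9.13666 years.
Modified duration = D_Mac / (1 + y) = 9.13666 / 1.0255 = 8.90947 years.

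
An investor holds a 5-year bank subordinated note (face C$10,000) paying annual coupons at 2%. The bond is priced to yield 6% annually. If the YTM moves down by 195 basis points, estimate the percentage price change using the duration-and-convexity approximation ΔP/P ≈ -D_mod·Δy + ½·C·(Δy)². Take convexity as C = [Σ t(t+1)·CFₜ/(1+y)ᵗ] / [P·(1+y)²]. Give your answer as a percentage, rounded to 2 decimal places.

+9.28%

With y = 0.06:
  t   CF        PV=CF/(1+0.06)^t    t·PV        t(t+1)·PV
  1       200.00       188.6792       188.6792         377.3585
  2       200.00       177.9993       355.9986       1,067.9957
  3       200.00       167.9239       503.7716       2,015.0863
  4       200.00       158.4187       633.6749       3,168.3747
  5    10,200.00     7,622.0334    38,110.1668     228,661.0009
  Σ                  8,315.0545    39,792.2911     235,289.8160
P = 8,315.0545; D_Mac = 4.78557 yrs; D_mod = 4.51469 yrs; C = 25.18409.
Duration effect: -4.51469 × (-0.0195) = +0.088036
Convexity effect: 0.5 × 25.18409 × (-0.0195)² = +0.0047881
ΔP/P ≈ +0.088036 + 0.0047881 = +0.092825 = +9.2825%.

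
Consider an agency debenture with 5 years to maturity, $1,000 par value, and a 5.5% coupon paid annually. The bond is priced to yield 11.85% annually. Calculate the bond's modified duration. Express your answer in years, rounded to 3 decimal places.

Periodic yield y = 0.1185. First find Macaulay duration:
  t   CF        PV=CF/(1+0.1185)^t    t·PV
  1        55.00        49.1730        49.1730
  2        55.00        43.9633        87.9267
  3        55.00        39.3056       117.9169
  4        55.00        35.1414       140.5655
  5     1,055.00       602.6602     3,013.3010
  Σ                    770.2436     3,408.8831
P = 770.2436; Macaulay duration = 3,408.8831 / 770.2436 = 4.42572 years.
Modified duration = D_Mac / (1 + y) = 4.42572 / 1.1185 = 3.95684 years.

3.957 years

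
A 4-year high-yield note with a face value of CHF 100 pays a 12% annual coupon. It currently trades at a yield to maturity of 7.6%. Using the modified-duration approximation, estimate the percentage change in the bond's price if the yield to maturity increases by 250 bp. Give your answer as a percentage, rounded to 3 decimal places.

Periodic yield y = 0.076. Modified duration first:
  t   CF        PV=CF/(1+0.076)^t    t·PV
  1        12.00        11.1524        11.1524
  2        12.00        10.3647        20.7294
  3        12.00         9.6326        28.8979
  4       112.00        83.5543       334.2173
  Σ                    114.7041       394.9970
P = 114.7041; D_Mac = 3.44362 yrs; D_mod = 3.44362/(1+0.076) = 3.20039 yrs.
ΔP/P ≈ -D_mod · Δy = -3.20039 × (+0.025) = -0.080010 = -8.0010%.

-8.001%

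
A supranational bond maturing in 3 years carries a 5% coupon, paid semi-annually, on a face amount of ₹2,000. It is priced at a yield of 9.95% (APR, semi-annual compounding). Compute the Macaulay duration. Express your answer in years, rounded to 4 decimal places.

2.8082 years

Periodic yield y = 0.04975. Discount each cash flow and weight by its period:
  t   CF        PV=CF/(1+0.04975)^t    t·PV
  1        50.00        47.6304        47.6304
  2        50.00        45.3731        90.7462
  3        50.00        43.2227       129.6682
  4        50.00        41.1743       164.6973
  5        50.00        39.2230       196.1149
  6     2,050.00     1,531.9287     9,191.5724
  Σ                  1,748.5522     9,820.4294
Price P = Σ PV = 1,748.5522.
Macaulay duration = Σ(t·PV) / P = 9,820.4294 / 1,748.5522 = 5.61632 half-year periods.
In years: 5.61632 / 2 = 2.80816 years.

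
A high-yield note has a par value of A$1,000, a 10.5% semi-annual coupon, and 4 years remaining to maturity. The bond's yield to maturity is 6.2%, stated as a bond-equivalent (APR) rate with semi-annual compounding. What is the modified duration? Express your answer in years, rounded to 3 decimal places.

Periodic yield y = 0.031. First find Macaulay duration:
  t   CF        PV=CF/(1+0.031)^t    t·PV
  1        52.50        50.9214        50.9214
  2        52.50        49.3903        98.7807
  3        52.50        47.9053       143.7158
  4        52.50        46.4649       185.8594
  5        52.50        45.0678       225.3388
  6        52.50        43.7127       262.2760
  7        52.50        42.3983       296.7882
  8     1,052.50       824.4281     6,595.4247
  Σ                  1,150.2887     7,859.1052
P = 1,150.2887; Macaulay duration = 7,859.1052 / 1,150.2887 = 6.83229 half-year periods = 3.41614 years.
Modified duration = D_Mac / (1 + y) = 3.41614 / 1.031 = 3.31343 years.

3.313 years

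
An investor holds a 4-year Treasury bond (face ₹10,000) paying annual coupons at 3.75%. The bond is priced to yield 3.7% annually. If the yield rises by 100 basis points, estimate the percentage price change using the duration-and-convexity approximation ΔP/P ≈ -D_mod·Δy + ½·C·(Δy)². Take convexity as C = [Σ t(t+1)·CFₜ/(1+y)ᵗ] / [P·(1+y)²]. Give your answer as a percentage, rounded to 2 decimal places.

-3.57%

With y = 0.037:
  t   CF        PV=CF/(1+0.037)^t    t·PV        t(t+1)·PV
  1       375.00       361.6201       361.6201         723.2401
  2       375.00       348.7175       697.4350       2,092.3051
  3       375.00       336.2753     1,008.8260       4,035.3039
  4    10,375.00     8,971.6656    35,886.6626     179,433.3128
  Σ                 10,018.2785    37,954.5436     186,284.1619
P = 10,018.2785; D_Mac = 3.78853 yrs; D_mod = 3.65336 yrs; C = 17.29121.
Duration effect: -3.65336 × (+0.01) = -0.036534
Convexity effect: 0.5 × 17.29121 × (0.01)² = +0.0008646
ΔP/P ≈ -0.036534 + 0.0008646 = -0.035669 = -3.5669%.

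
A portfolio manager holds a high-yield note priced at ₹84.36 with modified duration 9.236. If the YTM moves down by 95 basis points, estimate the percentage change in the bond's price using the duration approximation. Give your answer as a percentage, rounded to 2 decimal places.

+8.77%

Duration approximation: ΔP/P ≈ -D_mod · Δy = -9.236 × (-0.0095) = +0.087742.
As a percentage: +8.7742%.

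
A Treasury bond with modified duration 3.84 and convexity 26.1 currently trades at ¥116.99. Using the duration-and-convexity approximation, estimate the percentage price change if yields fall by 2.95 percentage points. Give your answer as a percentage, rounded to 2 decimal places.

Duration effect: -D_mod·Δy = -3.84 × (-0.0295) = +0.113280
Convexity effect: ½·C·(Δy)² = 0.5 × 26.1 × (-0.0295)² = +0.0113567625
ΔP/P ≈ +0.113280 + 0.0113567625 = +0.1246367625
= +12.46367625%.

+12.46%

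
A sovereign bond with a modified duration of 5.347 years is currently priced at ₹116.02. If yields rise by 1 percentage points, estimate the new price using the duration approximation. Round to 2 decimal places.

Duration approximation: ΔP/P ≈ -D_mod · Δy = -5.347 × (+0.01) = -0.053470.
New price ≈ 116.02 × (1 - 0.053470) = 109.8164106.

₹109.82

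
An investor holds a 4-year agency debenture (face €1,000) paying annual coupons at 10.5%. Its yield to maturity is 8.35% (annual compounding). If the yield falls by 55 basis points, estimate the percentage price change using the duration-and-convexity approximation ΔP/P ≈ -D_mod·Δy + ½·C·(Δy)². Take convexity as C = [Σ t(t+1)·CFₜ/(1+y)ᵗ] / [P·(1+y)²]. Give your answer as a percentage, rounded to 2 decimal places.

+1.79%

With y = 0.0835:
  t   CF        PV=CF/(1+0.0835)^t    t·PV        t(t+1)·PV
  1       105.00        96.9082        96.9082         193.8163
  2       105.00        89.4399       178.8799         536.6396
  3       105.00        82.5472       247.6417         990.5669
  4     1,105.00       801.7641     3,207.0565      16,035.2823
  Σ                  1,070.6595     3,730.4862      17,756.3051
P = 1,070.6595; D_Mac = 3.48429 yrs; D_mod = 3.21577 yrs; C = 14.12679.
Duration effect: -3.21577 × (-0.0055) = +0.017687
Convexity effect: 0.5 × 14.12679 × (-0.0055)² = +0.0002137
ΔP/P ≈ +0.017687 + 0.0002137 = +0.017900 = +1.7900%.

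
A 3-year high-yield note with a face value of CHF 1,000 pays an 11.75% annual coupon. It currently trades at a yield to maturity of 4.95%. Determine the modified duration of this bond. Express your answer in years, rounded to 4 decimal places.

Periodic yield y = 0.0495. First find Macaulay duration:
  t   CF        PV=CF/(1+0.0495)^t    t·PV
  1       117.50       111.9581       111.9581
  2       117.50       106.6775       213.3551
  3     1,117.50       966.7189     2,900.1567
  Σ                  1,185.3545     3,225.4698
P = 1,185.3545; Macaulay duration = 3,225.4698 / 1,185.3545 = 2.72110 years.
Modified duration = D_Mac / (1 + y) = 2.72110 / 1.0495 = 2.59276 years.

2.5928 years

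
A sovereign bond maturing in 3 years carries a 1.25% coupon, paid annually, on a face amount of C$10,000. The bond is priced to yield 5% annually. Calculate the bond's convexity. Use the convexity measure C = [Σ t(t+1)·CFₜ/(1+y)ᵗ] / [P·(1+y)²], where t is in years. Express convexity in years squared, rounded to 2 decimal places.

With y = 0.05:
  t   CF        PV=CF/(1+0.05)^t    t·PV        t(t+1)·PV
  1       125.00       119.0476       119.0476         238.0952
  2       125.00       113.3787       226.7574         680.2721
  3    10,125.00     8,746.3557    26,239.0671     104,956.2682
  Σ                  8,978.7820    26,584.8720     105,874.6356
P = 8,978.7820.
Convexity = Σ t(t+1)·PV / [P·(1+y)²] = 105,874.6356 / (8,978.7820 × 1.102500) = 10.69537.

10.70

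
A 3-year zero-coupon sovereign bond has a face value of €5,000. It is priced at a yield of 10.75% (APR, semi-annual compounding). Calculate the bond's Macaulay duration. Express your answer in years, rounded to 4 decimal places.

A zero-coupon bond has a single cash flow at maturity, so its Macaulay duration equals its maturity: 3 years.
(Equivalently: 6 semi-annual periods ÷ 2 = 3 years.)

3.0000 years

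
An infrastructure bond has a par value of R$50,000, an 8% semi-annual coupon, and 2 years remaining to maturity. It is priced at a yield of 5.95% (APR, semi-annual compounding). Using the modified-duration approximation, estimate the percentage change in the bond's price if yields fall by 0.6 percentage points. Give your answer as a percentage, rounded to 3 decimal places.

+1.101%

Periodic yield y = 0.02975. Modified duration first:
  t   CF        PV=CF/(1+0.02975)^t    t·PV
  1     2,000.00     1,942.2190     1,942.2190
  2     2,000.00     1,886.1073     3,772.2146
  3     2,000.00     1,831.6167     5,494.8501
  4    52,000.00    46,246.2094   184,984.8375
  Σ                 51,906.1524   196,194.1212
P = 51,906.1524; D_Mac = 3.77979 half-year periods = 1.88989 yrs; D_mod = 1.88989/(1+0.02975) = 1.83529 yrs.
ΔP/P ≈ -D_mod · Δy = -1.83529 × (-0.006) = +0.011012 = +1.1012%.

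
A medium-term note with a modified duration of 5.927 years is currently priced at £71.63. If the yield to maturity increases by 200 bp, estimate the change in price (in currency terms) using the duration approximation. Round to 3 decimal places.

-£8.491

Duration approximation: ΔP/P ≈ -D_mod · Δy = -5.927 × (+0.02) = -0.118540.
ΔP ≈ 71.63 × (-0.118540) = -8.4910202.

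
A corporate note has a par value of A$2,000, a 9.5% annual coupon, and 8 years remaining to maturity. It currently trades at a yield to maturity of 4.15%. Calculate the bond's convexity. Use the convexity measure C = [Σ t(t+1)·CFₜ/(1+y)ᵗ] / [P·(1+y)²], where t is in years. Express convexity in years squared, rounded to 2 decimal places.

47.34

With y = 0.0415:
  t   CF        PV=CF/(1+0.0415)^t    t·PV        t(t+1)·PV
  1       190.00       182.4292       182.4292         364.8584
  2       190.00       175.1600       350.3201       1,050.9603
  3       190.00       168.1806       504.5417       2,018.1666
  4       190.00       161.4792       645.9167       3,229.5834
  5       190.00       155.0448       775.2240       4,651.3443
  6       190.00       148.8668       893.2010       6,252.4071
  7       190.00       142.9350     1,000.5452       8,004.3618
  8     2,190.00     1,581.8668    12,654.9347     113,894.4120
  Σ                  2,715.9625    17,007.1126     139,466.0938
P = 2,715.9625.
Convexity = Σ t(t+1)·PV / [P·(1+y)²] = 139,466.0938 / (2,715.9625 × 1.084722) = 47.33979.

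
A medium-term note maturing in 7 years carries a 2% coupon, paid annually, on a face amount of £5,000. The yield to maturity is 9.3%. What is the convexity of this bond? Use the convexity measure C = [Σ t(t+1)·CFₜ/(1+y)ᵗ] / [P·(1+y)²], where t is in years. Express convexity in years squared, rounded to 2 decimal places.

42.27

With y = 0.093:
  t   CF        PV=CF/(1+0.093)^t    t·PV        t(t+1)·PV
  1       100.00        91.4913        91.4913         182.9826
  2       100.00        83.7066       167.4132         502.2396
  3       100.00        76.5843       229.7528         919.0111
  4       100.00        70.0679       280.2718       1,401.3588
  5       100.00        64.1061       320.5304       1,923.1823
  6       100.00        58.6515       351.9089       2,463.3625
  7     5,100.00     2,736.7117    19,156.9816     153,255.8529
  Σ                  3,181.3193    20,598.3500     160,647.9898
P = 3,181.3193.
Convexity = Σ t(t+1)·PV / [P·(1+y)²] = 160,647.9898 / (3,181.3193 × 1.194649) = 42.26956.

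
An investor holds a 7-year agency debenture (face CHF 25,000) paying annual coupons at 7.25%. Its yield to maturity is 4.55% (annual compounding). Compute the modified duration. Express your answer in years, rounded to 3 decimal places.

Periodic yield y = 0.0455. First find Macaulay duration:
  t   CF        PV=CF/(1+0.0455)^t    t·PV
  1     1,812.50     1,733.6203     1,733.6203
  2     1,812.50     1,658.1734     3,316.3468
  3     1,812.50     1,586.0099     4,758.0298
  4     1,812.50     1,516.9870     6,067.9481
  5     1,812.50     1,450.9680     7,254.8399
  6     1,812.50     1,387.8221     8,326.9325
  7    26,812.50    19,636.7246   137,457.0722
  Σ                 28,970.3053   168,914.7896
P = 28,970.3053; Macaulay duration = 168,914.7896 / 28,970.3053 = 5.83062 years.
Modified duration = D_Mac / (1 + y) = 5.83062 / 1.0455 = 5.57687 years.

5.577 years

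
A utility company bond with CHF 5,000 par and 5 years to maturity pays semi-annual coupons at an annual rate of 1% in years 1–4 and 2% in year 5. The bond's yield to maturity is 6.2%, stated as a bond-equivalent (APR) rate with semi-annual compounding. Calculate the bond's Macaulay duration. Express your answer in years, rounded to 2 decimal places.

Periodic yield y = 0.031. Discount each cash flow and weight by its period:
  t   CF        PV=CF/(1+0.031)^t    t·PV
  1        25.00        24.2483        24.2483
  2        25.00        23.5192        47.0384
  3        25.00        22.8120        68.4361
  4        25.00        22.1261        88.5045
  5        25.00        21.4608       107.3042
  6        25.00        20.8156       124.8933
  7        25.00        20.1897       141.3277
  8        25.00        19.5826       156.6609
  9        50.00        37.9876       341.8885
  10    5,050.00     3,721.3860    37,213.8605
  Σ                  3,934.1280    38,314.1625
Price P = Σ PV = 3,934.1280.
Macaulay duration = Σ(t·PV) / P = 38,314.1625 / 3,934.1280 = 9.73892 half-year periods.
In years: 9.73892 / 2 = 4.86946 years.

4.87 years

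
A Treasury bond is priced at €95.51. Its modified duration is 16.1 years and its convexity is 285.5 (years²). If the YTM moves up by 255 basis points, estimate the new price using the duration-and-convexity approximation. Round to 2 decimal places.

€65.16

Duration effect: -D_mod·Δy = -16.1 × (+0.0255) = -0.410550
Convexity effect: ½·C·(Δy)² = 0.5 × 285.5 × (0.0255)² = +0.0928231875
ΔP/P ≈ -0.410550 + 0.0928231875 = -0.3177268125
New price ≈ 95.51 × (1 - 0.3177268125) = 65.163912138125.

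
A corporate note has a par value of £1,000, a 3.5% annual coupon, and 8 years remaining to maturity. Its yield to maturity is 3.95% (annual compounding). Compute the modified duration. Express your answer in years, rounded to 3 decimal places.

6.828 years

Periodic yield y = 0.0395. First find Macaulay duration:
  t   CF        PV=CF/(1+0.0395)^t    t·PV
  1        35.00        33.6700        33.6700
  2        35.00        32.3906        64.7812
  3        35.00        31.1598        93.4794
  4        35.00        29.9758       119.9030
  5        35.00        28.8367       144.1835
  6        35.00        27.7409       166.4456
  7        35.00        26.6868       186.8076
  8     1,035.00       759.1794     6,073.4350
  Σ                    969.6400     6,882.7054
P = 969.6400; Macaulay duration = 6,882.7054 / 969.6400 = 7.09821 years.
Modified duration = D_Mac / (1 + y) = 7.09821 / 1.0395 = 6.82848 years.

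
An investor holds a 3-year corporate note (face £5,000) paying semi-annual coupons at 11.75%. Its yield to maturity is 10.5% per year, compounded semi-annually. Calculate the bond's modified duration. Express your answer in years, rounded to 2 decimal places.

Periodic yield y = 0.0525. First find Macaulay duration:
  t   CF        PV=CF/(1+0.0525)^t    t·PV
  1       293.75       279.0974       279.0974
  2       293.75       265.1757       530.3513
  3       293.75       251.9484       755.8451
  4       293.75       239.3809       957.5235
  5       293.75       227.4403     1,137.2013
  6     5,293.75     3,894.3125    23,365.8751
  Σ                  5,157.3551    27,025.8938
P = 5,157.3551; Macaulay duration = 27,025.8938 / 5,157.3551 = 5.24026 half-year periods = 2.62013 years.
Modified duration = D_Mac / (1 + y) = 2.62013 / 1.0525 = 2.48944 years.

2.49 years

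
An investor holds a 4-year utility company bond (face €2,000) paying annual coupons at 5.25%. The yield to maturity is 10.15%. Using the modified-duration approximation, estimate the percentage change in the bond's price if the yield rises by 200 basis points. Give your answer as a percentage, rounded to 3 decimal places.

Periodic yield y = 0.1015. Modified duration first:
  t   CF        PV=CF/(1+0.1015)^t    t·PV
  1       105.00        95.3246        95.3246
  2       105.00        86.5407       173.0814
  3       105.00        78.5662       235.6986
  4     2,105.00     1,429.9277     5,719.7110
  Σ                  1,690.3592     6,223.8155
P = 1,690.3592; D_Mac = 3.68195 yrs; D_mod = 3.68195/(1+0.1015) = 3.34267 yrs.
ΔP/P ≈ -D_mod · Δy = -3.34267 × (+0.02) = -0.066853 = -6.6853%.

-6.685%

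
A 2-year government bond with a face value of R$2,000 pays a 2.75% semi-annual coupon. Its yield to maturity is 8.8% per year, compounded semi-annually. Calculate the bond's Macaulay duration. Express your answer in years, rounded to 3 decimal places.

1.957 years

Periodic yield y = 0.044. Discount each cash flow and weight by its period:
  t   CF        PV=CF/(1+0.044)^t    t·PV
  1        27.50        26.3410        26.3410
  2        27.50        25.2308        50.4617
  3        27.50        24.1675        72.5024
  4     2,027.50     1,706.7066     6,826.8264
  Σ                  1,782.4459     6,976.1315
Price P = Σ PV = 1,782.4459.
Macaulay duration = Σ(t·PV) / P = 6,976.1315 / 1,782.4459 = 3.91380 half-year periods.
In years: 3.91380 / 2 = 1.95690 years.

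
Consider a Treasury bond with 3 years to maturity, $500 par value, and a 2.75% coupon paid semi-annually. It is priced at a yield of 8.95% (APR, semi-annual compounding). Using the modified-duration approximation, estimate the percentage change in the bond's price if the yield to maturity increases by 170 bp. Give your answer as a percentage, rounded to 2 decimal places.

-4.70%

Periodic yield y = 0.04475. Modified duration first:
  t   CF        PV=CF/(1+0.04475)^t    t·PV
  1        6.875         6.5805         6.5805
  2        6.875         6.2987        12.5973
  3        6.875         6.0289        18.0866
  4        6.875         5.7706        23.0825
  5        6.875         5.5235        27.6173
  6      506.875       389.7863     2,338.7179
  Σ                    419.9884     2,426.6821
P = 419.9884; D_Mac = 5.77797 half-year periods = 2.88899 yrs; D_mod = 2.88899/(1+0.04475) = 2.76524 yrs.
ΔP/P ≈ -D_mod · Δy = -2.76524 × (+0.017) = -0.047009 = -4.7009%.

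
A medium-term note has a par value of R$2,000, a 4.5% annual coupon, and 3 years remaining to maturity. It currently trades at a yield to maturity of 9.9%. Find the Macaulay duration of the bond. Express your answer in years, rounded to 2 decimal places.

Periodic yield y = 0.099. Discount each cash flow and weight by its year:
  t   CF        PV=CF/(1+0.099)^t    t·PV
  1        90.00        81.8926        81.8926
  2        90.00        74.5156       149.0312
  3     2,090.00     1,574.5382     4,723.6147
  Σ                  1,730.9464     4,954.5385
Price P = Σ PV = 1,730.9464.
Macaulay duration = Σ(t·PV) / P = 4,954.5385 / 1,730.9464 = 2.86233 years.

2.86 years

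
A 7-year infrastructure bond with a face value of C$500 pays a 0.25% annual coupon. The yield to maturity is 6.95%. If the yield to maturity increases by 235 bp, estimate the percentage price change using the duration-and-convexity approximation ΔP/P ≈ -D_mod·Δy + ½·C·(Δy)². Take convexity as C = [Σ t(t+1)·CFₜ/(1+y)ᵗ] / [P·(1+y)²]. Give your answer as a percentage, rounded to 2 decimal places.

With y = 0.0695:
  t   CF        PV=CF/(1+0.0695)^t    t·PV        t(t+1)·PV
  1         1.25         1.1688         1.1688           2.3375
  2         1.25         1.0928         2.1856           6.5569
  3         1.25         1.0218         3.0654          12.2616
  4         1.25         0.9554         3.8216          19.1081
  5         1.25         0.8933         4.4666          26.7995
  6         1.25         0.8353         5.0116          35.0812
  7       501.25       313.1763     2,192.2340      17,537.8718
  Σ                    319.1437     2,211.9536      17,640.0167
P = 319.1437; D_Mac = 6.93090 yrs; D_mod = 6.48051 yrs; C = 48.32270.
Duration effect: -6.48051 × (+0.0235) = -0.152292
Convexity effect: 0.5 × 48.32270 × (0.0235)² = +0.0133431
ΔP/P ≈ -0.152292 + 0.0133431 = -0.138949 = -13.8949%.

-13.89%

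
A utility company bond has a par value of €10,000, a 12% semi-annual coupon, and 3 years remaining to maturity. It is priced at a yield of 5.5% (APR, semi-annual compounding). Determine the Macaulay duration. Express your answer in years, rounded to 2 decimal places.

2.64 years

Periodic yield y = 0.0275. Discount each cash flow and weight by its period:
  t   CF        PV=CF/(1+0.0275)^t    t·PV
  1       600.00       583.9416       583.9416
  2       600.00       568.3130     1,136.6260
  3       600.00       553.1027     1,659.3080
  4       600.00       538.2994     2,153.1978
  5       600.00       523.8924     2,619.4620
  6    10,600.00     9,007.7201    54,046.3205
  Σ                 11,775.2692    62,198.8559
Price P = Σ PV = 11,775.2692.
Macaulay duration = Σ(t·PV) / P = 62,198.8559 / 11,775.2692 = 5.28216 half-year periods.
In years: 5.28216 / 2 = 2.64108 years.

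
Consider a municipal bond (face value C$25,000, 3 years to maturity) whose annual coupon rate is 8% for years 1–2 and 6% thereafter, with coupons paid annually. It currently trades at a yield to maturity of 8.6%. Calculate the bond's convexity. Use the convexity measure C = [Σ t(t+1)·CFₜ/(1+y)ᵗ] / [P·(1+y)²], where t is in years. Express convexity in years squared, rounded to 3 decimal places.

With y = 0.086:
  t   CF        PV=CF/(1+0.086)^t    t·PV        t(t+1)·PV
  1     2,000.00     1,841.6206     1,841.6206       3,683.2413
  2     2,000.00     1,695.7833     3,391.5665      10,174.6996
  3    26,500.00    20,689.8050    62,069.4151     248,277.6604
  Σ                 24,227.2089    67,302.6023     262,135.6012
P = 24,227.2089.
Convexity = Σ t(t+1)·PV / [P·(1+y)²] = 262,135.6012 / (24,227.2089 × 1.179396) = 9.17409.

9.174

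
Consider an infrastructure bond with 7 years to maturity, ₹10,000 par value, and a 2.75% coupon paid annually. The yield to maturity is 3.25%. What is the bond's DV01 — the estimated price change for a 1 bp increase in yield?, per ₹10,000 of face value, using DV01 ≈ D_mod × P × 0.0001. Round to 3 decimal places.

Periodic yield y = 0.0325.
  t   CF        PV=CF/(1+0.0325)^t    t·PV
  1       275.00       266.3438       266.3438
  2       275.00       257.9601       515.9202
  3       275.00       249.8403       749.5209
  4       275.00       241.9761       967.9044
  5       275.00       234.3594     1,171.7970
  6       275.00       226.9825     1,361.8949
  7    10,275.00     8,213.9378    57,497.5644
  Σ                  9,691.4000    62,530.9457
P = 9,691.4000; D_Mac = 6.45221 yrs; D_mod = 6.24911 yrs.
DV01 ≈ 6.24911 × 9,691.4000 × 0.0001 = 6.056266.

₹6.056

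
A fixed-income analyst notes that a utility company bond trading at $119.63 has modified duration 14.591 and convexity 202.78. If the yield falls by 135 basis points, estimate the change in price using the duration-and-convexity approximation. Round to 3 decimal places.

+$25.775

Duration effect: -D_mod·Δy = -14.591 × (-0.0135) = +0.1969785
Convexity effect: ½·C·(Δy)² = 0.5 × 202.78 × (-0.0135)² = +0.0184783275
ΔP/P ≈ +0.1969785 + 0.0184783275 = +0.2154568275
ΔP ≈ 119.63 × (+0.2154568275) = +25.775100273825.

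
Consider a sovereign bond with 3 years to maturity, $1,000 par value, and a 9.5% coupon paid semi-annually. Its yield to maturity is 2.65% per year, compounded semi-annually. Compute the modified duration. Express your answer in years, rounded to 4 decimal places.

2.6757 years

Periodic yield y = 0.01325. First find Macaulay duration:
  t   CF        PV=CF/(1+0.01325)^t    t·PV
  1        47.50        46.8789        46.8789
  2        47.50        46.2658        92.5317
  3        47.50        45.6608       136.9825
  4        47.50        45.0637       180.2549
  5        47.50        44.4744       222.3722
  6     1,047.50       967.9532     5,807.7192
  Σ                  1,196.2969     6,486.7393
P = 1,196.2969; Macaulay duration = 6,486.7393 / 1,196.2969 = 5.42235 half-year periods = 2.71117 years.
Modified duration = D_Mac / (1 + y) = 2.71117 / 1.01325 = 2.67572 years.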